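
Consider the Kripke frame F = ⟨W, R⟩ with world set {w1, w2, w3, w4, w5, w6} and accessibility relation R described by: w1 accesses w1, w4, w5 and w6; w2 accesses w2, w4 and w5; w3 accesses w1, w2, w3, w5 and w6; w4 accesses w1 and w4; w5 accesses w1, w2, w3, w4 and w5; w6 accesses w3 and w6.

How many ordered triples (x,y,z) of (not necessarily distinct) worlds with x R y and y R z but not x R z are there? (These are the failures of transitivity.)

Enumerating: (w1,w5,w2), (w1,w5,w3), (w1,w6,w3), (w2,w4,w1), (w2,w5,w1), (w2,w5,w3), (w3,w1,w4), (w3,w2,w4), (w3,w5,w4), (w4,w1,w5), (w4,w1,w6), (w5,w1,w6), (w5,w3,w6), (w6,w3,w1), (w6,w3,w2), (w6,w3,w5).

16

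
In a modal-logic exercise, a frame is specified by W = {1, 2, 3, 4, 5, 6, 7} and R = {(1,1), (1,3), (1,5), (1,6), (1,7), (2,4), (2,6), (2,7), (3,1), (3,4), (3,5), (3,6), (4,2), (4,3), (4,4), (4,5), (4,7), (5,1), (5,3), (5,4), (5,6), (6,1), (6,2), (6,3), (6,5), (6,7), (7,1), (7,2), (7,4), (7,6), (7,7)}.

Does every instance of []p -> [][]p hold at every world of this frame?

By correspondence theory, 4 is valid on a frame iff R is transitive.
Transitive: no — 1 R 3 and 3 R 4, but not 1 R 4.

No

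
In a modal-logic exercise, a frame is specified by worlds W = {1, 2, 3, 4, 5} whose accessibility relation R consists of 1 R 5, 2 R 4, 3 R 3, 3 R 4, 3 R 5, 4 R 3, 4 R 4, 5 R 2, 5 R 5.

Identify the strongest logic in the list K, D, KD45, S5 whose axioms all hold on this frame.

Serial (axiom D): yes — every world has a successor (e.g. 1 R 5).
Euclidean (axiom 5): no — 3 R 4 and 3 R 5, but not 4 R 5.
Transitive (axiom 4): no — 1 R 5 and 5 R 2, but not 1 R 2.
Reflexive (axiom T): no — 1 is not related to itself.
So F validates K, D; KD45 would additionally require R to be Euclidean and transitive. The strongest is D.

D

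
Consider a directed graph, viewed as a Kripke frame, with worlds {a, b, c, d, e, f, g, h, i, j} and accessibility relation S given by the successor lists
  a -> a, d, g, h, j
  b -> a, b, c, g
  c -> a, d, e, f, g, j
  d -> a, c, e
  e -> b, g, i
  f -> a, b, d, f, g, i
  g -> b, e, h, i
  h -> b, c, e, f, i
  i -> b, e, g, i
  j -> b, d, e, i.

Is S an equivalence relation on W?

Reflexive: no — c is not related to itself.
Symmetric: no — a S g but not g S a.
Transitive: no — a S d and d S c, but not a S c.
So S is not an equivalence relation.

No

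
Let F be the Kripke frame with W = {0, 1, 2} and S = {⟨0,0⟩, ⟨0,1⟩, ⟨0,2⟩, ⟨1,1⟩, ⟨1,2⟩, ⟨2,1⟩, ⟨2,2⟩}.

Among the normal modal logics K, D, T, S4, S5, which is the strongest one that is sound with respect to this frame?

Serial (axiom D): yes — every world has a successor (e.g. 0 S 0).
Reflexive (axiom T): yes — every world is S-related to itself.
Transitive (axiom 4): yes — every two-step S-path is closed by a direct edge.
Euclidean (axiom 5): no — 0 S 1 and 0 S 0, but not 1 S 0.
So F validates K, D, T, S4; S5 would additionally require S to be Euclidean. The strongest is S4.

S4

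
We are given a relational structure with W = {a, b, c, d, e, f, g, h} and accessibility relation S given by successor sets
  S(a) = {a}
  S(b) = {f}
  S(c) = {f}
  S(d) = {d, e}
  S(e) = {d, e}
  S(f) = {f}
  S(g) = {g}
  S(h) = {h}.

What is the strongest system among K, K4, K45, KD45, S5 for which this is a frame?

KD45

Transitive (axiom 4): yes — every two-step S-path is closed by a direct edge.
Euclidean (axiom 5): yes — any two successors of a common world are S-related.
Serial (axiom D): yes — every world has a successor (e.g. a S a).
Reflexive (axiom T): no — b is not related to itself.
So F validates K, K4, K45, KD45; S5 would additionally require S to be reflexive. The strongest is KD45.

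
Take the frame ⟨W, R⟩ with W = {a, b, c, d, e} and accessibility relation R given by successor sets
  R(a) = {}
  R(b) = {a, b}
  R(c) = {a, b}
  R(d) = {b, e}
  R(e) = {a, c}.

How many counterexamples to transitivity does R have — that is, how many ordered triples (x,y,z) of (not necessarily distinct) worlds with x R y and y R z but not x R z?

4

Enumerating: (d,b,a), (d,e,a), (d,e,c), (e,c,b).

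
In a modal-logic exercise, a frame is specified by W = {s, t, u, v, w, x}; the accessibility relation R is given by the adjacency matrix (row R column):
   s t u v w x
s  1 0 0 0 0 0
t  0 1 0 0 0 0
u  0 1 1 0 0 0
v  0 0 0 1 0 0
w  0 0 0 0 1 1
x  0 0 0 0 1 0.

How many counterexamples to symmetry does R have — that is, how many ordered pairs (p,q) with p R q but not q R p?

Enumerating: (u,t).

1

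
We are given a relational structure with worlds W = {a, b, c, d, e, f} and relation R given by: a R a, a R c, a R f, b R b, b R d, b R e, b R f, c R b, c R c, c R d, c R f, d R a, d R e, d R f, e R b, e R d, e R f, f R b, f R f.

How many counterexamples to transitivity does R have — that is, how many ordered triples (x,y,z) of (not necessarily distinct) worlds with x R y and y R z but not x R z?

16

Enumerating: (a,c,b), (a,c,d), (a,f,b), (b,d,a), (c,b,e), (c,d,a), (c,d,e), (d,a,c), (d,e,b), (d,e,d), (d,f,b), (e,b,e), (e,d,a), (e,d,e), (f,b,d), (f,b,e).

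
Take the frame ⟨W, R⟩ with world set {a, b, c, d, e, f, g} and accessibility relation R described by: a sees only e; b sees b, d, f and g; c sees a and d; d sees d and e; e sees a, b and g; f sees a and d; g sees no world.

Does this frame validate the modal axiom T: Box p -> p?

By correspondence theory, T is valid on a frame iff R is reflexive.
Reflexive: no — a is not related to itself.

No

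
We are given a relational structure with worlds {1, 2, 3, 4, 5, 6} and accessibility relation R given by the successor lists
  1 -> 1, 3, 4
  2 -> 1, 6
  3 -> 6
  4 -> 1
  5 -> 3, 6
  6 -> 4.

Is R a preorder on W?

No

Reflexive: no — 2 is not related to itself.
Transitive: no — 1 R 3 and 3 R 6, but not 1 R 6.
So R is not a preorder.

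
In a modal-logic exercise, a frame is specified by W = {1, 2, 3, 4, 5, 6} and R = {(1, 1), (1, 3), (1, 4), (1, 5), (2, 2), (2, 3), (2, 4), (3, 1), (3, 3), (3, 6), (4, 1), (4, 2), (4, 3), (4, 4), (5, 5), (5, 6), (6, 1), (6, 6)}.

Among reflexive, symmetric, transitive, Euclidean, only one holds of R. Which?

reflexive

Reflexive: yes — every world is R-related to itself.
Symmetric: no — 1 R 5 but not 5 R 1.
Transitive: no — 1 R 3 and 3 R 6, but not 1 R 6.
Euclidean: no — 1 R 3 and 1 R 4, but not 3 R 4.
Only reflexive holds.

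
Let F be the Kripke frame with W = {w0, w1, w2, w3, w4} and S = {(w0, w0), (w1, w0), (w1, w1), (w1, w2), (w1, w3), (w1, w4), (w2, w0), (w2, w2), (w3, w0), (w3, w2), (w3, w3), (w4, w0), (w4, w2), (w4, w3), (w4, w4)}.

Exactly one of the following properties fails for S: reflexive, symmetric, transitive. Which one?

Reflexive: yes — every world is S-related to itself.
Symmetric: no — w1 S w0 but not w0 S w1.
Transitive: yes — every two-step S-path is closed by a direct edge.
Only symmetric fails.

symmetric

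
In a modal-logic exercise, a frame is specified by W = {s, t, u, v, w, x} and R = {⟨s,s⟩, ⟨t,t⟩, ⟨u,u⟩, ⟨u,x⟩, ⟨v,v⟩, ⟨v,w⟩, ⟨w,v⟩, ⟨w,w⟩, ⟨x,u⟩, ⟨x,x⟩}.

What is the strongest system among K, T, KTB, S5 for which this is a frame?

S5

Reflexive (axiom T): yes — every world is R-related to itself.
Symmetric (axiom B): yes — every pair in R has its reverse in R.
Euclidean (axiom 5): yes — any two successors of a common world are R-related.
So F validates K, T, KTB, S5. The strongest is S5.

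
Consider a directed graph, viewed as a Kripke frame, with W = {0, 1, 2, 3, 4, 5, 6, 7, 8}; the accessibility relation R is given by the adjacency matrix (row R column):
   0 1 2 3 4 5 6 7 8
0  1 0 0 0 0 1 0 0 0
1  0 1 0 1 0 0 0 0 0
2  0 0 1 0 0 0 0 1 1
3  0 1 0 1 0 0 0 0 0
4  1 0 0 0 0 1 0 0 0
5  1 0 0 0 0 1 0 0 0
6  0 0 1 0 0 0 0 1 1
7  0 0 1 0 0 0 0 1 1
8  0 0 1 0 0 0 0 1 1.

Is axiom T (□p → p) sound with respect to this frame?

Axiom T corresponds to the accessibility relation being reflexive.
Reflexive: no — 4 is not related to itself.

No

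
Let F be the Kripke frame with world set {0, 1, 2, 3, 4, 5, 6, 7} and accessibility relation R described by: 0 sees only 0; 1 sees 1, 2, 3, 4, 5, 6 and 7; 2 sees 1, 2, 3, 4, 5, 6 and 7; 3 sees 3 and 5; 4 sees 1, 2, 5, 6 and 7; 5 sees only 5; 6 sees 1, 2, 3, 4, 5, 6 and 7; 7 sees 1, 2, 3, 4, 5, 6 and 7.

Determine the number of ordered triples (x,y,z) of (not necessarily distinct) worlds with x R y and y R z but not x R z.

Enumerating: (4,1,3), (4,1,4), (4,2,3), (4,2,4), (4,6,3), (4,6,4), (4,7,3), (4,7,4).

8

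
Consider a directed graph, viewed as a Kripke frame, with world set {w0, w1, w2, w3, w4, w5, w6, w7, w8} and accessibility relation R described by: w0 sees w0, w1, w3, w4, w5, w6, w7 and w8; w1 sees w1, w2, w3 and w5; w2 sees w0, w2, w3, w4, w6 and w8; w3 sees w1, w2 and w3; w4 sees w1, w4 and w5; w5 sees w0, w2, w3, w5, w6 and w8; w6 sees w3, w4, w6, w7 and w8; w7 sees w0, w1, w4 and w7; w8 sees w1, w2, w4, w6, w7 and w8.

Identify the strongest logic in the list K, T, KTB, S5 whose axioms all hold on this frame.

T

Reflexive (axiom T): yes — every world is R-related to itself.
Symmetric (axiom B): no — w0 R w1 but not w1 R w0.
Euclidean (axiom 5): no — w0 R w1 and w0 R w4, but not w1 R w4.
So F validates K, T; KTB would additionally require R to be symmetric. The strongest is T.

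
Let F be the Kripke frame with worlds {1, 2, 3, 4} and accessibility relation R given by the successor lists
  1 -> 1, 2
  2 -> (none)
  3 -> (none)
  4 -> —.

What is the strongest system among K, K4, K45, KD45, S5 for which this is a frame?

Transitive (axiom 4): yes — every two-step R-path is closed by a direct edge.
Euclidean (axiom 5): no — 1 R 2 and 1 R 1, but not 2 R 1.
Serial (axiom D): no — 2 has no R-successor.
Reflexive (axiom T): no — 2 is not related to itself.
So F validates K, K4; K45 would additionally require R to be Euclidean. The strongest is K4.

K4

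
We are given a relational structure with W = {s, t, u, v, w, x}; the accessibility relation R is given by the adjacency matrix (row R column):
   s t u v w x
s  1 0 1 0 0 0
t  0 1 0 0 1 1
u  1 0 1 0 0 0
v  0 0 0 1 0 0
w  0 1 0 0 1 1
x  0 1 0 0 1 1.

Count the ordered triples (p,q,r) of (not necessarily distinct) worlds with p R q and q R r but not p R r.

0

R is transitive; there are no such tuples.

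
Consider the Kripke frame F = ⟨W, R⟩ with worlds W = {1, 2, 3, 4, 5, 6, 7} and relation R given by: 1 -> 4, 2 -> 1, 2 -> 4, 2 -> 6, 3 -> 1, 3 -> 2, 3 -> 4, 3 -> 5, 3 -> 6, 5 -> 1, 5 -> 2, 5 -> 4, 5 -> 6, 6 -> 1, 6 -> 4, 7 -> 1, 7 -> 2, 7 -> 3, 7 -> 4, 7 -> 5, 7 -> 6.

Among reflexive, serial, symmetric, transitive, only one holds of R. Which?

transitive

Reflexive: no — 1 is not related to itself.
Serial: no — 4 has no R-successor.
Symmetric: no — 1 R 4 but not 4 R 1.
Transitive: yes — every two-step R-path is closed by a direct edge.
Only transitive holds.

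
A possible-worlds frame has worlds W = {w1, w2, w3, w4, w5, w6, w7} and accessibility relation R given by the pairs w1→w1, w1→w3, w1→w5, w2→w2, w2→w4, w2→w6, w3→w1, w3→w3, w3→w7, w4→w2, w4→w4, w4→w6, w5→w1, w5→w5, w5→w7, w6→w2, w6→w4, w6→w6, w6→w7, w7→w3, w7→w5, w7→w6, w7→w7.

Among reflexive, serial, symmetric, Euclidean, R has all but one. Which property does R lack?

Reflexive: yes — every world is R-related to itself.
Serial: yes — every world has a successor (e.g. w1 R w1).
Symmetric: yes — every pair in R has its reverse in R.
Euclidean: no — w1 R w3 and w1 R w5, but not w3 R w5.
Only Euclidean fails.

Euclidean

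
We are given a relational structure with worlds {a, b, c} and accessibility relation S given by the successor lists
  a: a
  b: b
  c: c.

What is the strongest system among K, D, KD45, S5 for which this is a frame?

Serial (axiom D): yes — every world has a successor (e.g. a S a).
Euclidean (axiom 5): yes — any two successors of a common world are S-related.
Transitive (axiom 4): yes — every two-step S-path is closed by a direct edge.
Reflexive (axiom T): yes — every world is S-related to itself.
So F validates K, D, KD45, S5. The strongest is S5.

S5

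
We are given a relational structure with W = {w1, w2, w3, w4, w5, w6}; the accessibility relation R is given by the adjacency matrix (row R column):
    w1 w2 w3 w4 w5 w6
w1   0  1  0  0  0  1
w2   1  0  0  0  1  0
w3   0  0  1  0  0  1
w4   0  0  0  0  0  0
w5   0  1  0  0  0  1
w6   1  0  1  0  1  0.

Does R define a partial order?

No

Reflexive: no — w1 is not related to itself.
Transitive: no — w1 R w2 and w2 R w5, but not w1 R w5.
Antisymmetric: no — w1 R w2 and w2 R w1 with w1 ≠ w2.
So R is not a partial order.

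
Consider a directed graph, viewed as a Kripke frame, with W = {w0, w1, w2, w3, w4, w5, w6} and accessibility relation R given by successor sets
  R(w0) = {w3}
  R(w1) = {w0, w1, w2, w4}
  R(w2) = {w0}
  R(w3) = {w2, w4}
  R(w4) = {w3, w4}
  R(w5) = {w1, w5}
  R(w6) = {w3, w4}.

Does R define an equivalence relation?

No

Reflexive: no — w0 is not related to itself.
Symmetric: no — w0 R w3 but not w3 R w0.
Transitive: no — w0 R w3 and w3 R w2, but not w0 R w2.
So R is not an equivalence relation.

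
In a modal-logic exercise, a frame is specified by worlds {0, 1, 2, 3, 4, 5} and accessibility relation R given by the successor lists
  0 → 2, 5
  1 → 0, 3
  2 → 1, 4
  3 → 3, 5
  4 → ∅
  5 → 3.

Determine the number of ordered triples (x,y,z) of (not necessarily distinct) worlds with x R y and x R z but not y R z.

Enumerating: (0,2,2), (0,2,5), (0,5,2), (0,5,5), (1,0,0), (1,0,3), (1,3,0), (2,1,1), (2,1,4), (2,4,1), (2,4,4), (3,5,5).

12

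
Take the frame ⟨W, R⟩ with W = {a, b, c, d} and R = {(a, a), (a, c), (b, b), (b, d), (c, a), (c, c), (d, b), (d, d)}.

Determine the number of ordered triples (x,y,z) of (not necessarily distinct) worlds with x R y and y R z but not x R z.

R is transitive; there are no such tuples.

0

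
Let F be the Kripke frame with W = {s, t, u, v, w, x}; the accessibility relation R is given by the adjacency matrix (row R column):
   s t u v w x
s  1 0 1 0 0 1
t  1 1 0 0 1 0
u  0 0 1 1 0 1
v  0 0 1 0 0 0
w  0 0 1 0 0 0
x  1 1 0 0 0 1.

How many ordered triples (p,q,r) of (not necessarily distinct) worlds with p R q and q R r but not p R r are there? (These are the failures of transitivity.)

Enumerating: (s,u,v), (s,x,t), (t,s,u), (t,s,x), (t,w,u), (u,x,s), (u,x,t), (v,u,v), (v,u,x), (w,u,v), (w,u,x), (x,s,u), (x,t,w).

13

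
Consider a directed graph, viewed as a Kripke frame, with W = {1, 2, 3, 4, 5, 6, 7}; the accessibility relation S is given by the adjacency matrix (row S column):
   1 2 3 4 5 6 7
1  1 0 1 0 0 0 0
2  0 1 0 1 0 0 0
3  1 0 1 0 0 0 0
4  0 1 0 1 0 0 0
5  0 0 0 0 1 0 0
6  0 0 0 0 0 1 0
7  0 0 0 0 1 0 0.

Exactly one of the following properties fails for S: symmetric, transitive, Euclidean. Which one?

symmetric

Symmetric: no — 7 S 5 but not 5 S 7.
Transitive: yes — every two-step S-path is closed by a direct edge.
Euclidean: yes — any two successors of a common world are S-related.
Only symmetric fails.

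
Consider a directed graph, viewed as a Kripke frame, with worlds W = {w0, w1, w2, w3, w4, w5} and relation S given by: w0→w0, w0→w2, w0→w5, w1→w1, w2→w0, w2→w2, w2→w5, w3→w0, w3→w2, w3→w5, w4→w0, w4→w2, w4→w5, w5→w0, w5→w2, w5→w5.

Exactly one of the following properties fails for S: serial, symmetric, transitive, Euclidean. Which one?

symmetric

Serial: yes — every world has a successor (e.g. w0 S w0).
Symmetric: no — w3 S w0 but not w0 S w3.
Transitive: yes — every two-step S-path is closed by a direct edge.
Euclidean: yes — any two successors of a common world are S-related.
Only symmetric fails.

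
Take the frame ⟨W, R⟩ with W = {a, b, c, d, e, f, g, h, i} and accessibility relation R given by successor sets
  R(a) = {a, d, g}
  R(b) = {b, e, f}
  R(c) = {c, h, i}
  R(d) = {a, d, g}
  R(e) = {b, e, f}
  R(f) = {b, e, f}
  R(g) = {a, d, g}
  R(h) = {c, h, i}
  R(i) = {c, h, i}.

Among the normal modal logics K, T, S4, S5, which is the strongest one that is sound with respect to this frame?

Reflexive (axiom T): yes — every world is R-related to itself.
Transitive (axiom 4): yes — every two-step R-path is closed by a direct edge.
Euclidean (axiom 5): yes — any two successors of a common world are R-related.
So F validates K, T, S4, S5. The strongest is S5.

S5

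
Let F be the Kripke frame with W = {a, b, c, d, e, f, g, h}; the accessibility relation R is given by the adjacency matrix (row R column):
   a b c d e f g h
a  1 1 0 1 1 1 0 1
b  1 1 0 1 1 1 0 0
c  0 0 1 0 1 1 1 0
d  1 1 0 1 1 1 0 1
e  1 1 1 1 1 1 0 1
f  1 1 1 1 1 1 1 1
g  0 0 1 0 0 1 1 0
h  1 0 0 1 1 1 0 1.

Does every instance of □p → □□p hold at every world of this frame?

No

The schema 4 characterises exactly the transitive frames.
Transitive: no — a R e and e R c, but not a R c.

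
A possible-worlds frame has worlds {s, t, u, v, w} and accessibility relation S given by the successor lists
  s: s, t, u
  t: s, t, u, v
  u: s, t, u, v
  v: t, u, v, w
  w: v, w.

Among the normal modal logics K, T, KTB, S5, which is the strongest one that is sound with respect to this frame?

KTB

Reflexive (axiom T): yes — every world is S-related to itself.
Symmetric (axiom B): yes — every pair in S has its reverse in S.
Euclidean (axiom 5): no — t S s and t S v, but not s S v.
So F validates K, T, KTB; S5 would additionally require S to be Euclidean. The strongest is KTB.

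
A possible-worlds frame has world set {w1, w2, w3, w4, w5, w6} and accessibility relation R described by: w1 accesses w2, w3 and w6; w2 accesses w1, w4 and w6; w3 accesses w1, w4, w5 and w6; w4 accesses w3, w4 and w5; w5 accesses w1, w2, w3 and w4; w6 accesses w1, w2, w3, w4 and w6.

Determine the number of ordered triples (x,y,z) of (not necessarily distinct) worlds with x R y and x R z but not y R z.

35

Enumerating: (w1,w2,w2), (w1,w2,w3), (w1,w3,w2), (w1,w3,w3), (w2,w1,w1), (w2,w1,w4), (w2,w4,w1), (w2,w4,w6), (w3,w1,w1), (w3,w1,w4), (w3,w1,w5), (w3,w4,w1), … and 23 more.
Total: 35.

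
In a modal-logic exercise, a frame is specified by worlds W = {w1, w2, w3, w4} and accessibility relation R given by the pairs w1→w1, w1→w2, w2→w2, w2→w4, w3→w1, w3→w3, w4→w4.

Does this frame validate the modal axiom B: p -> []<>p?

No

By correspondence theory, B is valid on a frame iff R is symmetric.
Symmetric: no — w1 R w2 but not w2 R w1.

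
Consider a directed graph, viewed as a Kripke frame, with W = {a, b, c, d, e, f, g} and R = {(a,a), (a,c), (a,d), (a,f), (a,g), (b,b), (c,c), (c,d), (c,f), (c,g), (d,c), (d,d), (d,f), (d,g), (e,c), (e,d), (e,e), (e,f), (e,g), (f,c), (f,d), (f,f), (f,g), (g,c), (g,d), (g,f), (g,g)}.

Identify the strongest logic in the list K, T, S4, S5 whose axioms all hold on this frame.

S4

Reflexive (axiom T): yes — every world is R-related to itself.
Transitive (axiom 4): yes — every two-step R-path is closed by a direct edge.
Euclidean (axiom 5): no — a R c and a R a, but not c R a.
So F validates K, T, S4; S5 would additionally require R to be Euclidean. The strongest is S4.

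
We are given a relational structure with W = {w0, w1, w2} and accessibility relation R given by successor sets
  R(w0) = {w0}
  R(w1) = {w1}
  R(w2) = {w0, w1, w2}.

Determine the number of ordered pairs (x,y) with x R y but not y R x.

2

Enumerating: (w2,w0), (w2,w1).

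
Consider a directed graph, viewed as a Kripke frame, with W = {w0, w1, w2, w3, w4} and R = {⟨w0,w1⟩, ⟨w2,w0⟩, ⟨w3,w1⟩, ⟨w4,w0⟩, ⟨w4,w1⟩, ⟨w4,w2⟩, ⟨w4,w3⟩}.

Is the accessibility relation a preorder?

Reflexive: no — w0 is not related to itself.
Transitive: no — w2 R w0 and w0 R w1, but not w2 R w1.
So R is not a preorder.

No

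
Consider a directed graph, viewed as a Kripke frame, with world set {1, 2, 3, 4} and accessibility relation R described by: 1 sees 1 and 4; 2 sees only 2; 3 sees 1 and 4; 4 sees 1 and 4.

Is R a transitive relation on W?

Yes

Transitive: yes — every two-step R-path is closed by a direct edge.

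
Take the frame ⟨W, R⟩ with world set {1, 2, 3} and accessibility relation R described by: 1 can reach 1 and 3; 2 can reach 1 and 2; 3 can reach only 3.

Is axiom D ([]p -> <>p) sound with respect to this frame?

By correspondence theory, D is valid on a frame iff R is serial.
Serial: yes — every world has a successor (e.g. 1 R 1).

Yes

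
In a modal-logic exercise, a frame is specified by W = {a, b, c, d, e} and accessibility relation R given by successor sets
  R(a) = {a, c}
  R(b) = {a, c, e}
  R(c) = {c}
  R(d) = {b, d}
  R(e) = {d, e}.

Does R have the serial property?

Serial: yes — every world has a successor (e.g. a R a).

Yes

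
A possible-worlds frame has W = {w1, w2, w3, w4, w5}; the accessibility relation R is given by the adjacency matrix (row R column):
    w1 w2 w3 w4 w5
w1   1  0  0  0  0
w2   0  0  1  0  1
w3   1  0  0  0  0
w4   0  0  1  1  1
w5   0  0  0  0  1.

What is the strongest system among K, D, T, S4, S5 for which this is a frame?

D

Serial (axiom D): yes — every world has a successor (e.g. w1 R w1).
Reflexive (axiom T): no — w2 is not related to itself.
Transitive (axiom 4): no — w2 R w3 and w3 R w1, but not w2 R w1.
Euclidean (axiom 5): no — w2 R w3 and w2 R w5, but not w3 R w5.
So F validates K, D; T would additionally require R to be reflexive. The strongest is D.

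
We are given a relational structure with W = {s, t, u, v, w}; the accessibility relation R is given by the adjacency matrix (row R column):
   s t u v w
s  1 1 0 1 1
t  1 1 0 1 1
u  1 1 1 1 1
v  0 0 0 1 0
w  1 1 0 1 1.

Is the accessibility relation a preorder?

Yes

Reflexive: yes — every world is R-related to itself.
Transitive: yes — every two-step R-path is closed by a direct edge.
So R is a preorder.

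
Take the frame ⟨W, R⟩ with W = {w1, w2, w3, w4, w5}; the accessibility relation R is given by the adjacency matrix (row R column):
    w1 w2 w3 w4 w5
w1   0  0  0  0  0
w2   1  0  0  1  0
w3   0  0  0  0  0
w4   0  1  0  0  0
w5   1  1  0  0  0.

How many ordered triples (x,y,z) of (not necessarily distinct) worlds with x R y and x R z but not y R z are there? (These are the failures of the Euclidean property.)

8

Enumerating: (w2,w1,w1), (w2,w1,w4), (w2,w4,w1), (w2,w4,w4), (w4,w2,w2), (w5,w1,w1), (w5,w1,w2), (w5,w2,w2).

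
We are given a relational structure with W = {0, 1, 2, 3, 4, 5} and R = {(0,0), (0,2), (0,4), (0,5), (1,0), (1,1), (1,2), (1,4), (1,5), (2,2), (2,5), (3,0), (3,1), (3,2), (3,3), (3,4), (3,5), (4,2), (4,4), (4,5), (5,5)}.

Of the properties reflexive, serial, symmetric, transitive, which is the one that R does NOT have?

symmetric

Reflexive: yes — every world is R-related to itself.
Serial: yes — every world has a successor (e.g. 0 R 0).
Symmetric: no — 0 R 2 but not 2 R 0.
Transitive: yes — every two-step R-path is closed by a direct edge.
Only symmetric fails.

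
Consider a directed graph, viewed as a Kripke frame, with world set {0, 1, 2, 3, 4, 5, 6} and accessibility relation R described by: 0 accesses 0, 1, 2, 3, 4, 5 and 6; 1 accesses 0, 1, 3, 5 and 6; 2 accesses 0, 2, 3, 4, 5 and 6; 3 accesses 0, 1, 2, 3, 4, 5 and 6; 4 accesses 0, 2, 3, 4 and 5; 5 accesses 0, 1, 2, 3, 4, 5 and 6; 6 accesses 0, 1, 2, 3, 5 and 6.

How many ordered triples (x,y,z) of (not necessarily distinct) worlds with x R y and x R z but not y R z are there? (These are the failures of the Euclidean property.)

22

Enumerating: (0,1,2), (0,1,4), (0,2,1), (0,4,1), (0,4,6), (0,6,4), (2,4,6), (2,6,4), (3,1,2), (3,1,4), (3,2,1), (3,4,1), … and 10 more.
Total: 22.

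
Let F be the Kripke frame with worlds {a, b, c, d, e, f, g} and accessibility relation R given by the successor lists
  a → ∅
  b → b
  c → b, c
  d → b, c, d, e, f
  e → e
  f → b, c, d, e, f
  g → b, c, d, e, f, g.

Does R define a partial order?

No

Reflexive: no — a is not related to itself.
Transitive: yes — every two-step R-path is closed by a direct edge.
Antisymmetric: no — d R f and f R d with d ≠ f.
So R is not a partial order.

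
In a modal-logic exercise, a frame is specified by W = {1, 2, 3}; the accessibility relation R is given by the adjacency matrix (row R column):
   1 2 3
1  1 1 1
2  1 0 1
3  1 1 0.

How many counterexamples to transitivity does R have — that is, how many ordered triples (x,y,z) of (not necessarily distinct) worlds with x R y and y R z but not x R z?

Enumerating: (2,1,2), (2,3,2), (3,1,3), (3,2,3).

4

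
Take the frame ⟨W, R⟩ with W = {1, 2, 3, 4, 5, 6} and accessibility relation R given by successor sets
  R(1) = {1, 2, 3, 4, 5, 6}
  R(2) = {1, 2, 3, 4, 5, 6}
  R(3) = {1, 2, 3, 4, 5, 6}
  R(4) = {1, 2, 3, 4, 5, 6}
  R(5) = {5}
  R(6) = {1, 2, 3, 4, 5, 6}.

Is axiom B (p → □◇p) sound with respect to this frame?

No

The schema B characterises exactly the symmetric frames.
Symmetric: no — 1 R 5 but not 5 R 1.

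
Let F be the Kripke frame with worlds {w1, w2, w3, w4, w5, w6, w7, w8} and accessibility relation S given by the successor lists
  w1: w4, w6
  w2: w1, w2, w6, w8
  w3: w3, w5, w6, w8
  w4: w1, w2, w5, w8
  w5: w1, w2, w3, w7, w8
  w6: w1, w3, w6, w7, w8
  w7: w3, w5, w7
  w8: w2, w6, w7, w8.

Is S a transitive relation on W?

Transitive: no — w1 S w4 and w4 S w2, but not w1 S w2.

No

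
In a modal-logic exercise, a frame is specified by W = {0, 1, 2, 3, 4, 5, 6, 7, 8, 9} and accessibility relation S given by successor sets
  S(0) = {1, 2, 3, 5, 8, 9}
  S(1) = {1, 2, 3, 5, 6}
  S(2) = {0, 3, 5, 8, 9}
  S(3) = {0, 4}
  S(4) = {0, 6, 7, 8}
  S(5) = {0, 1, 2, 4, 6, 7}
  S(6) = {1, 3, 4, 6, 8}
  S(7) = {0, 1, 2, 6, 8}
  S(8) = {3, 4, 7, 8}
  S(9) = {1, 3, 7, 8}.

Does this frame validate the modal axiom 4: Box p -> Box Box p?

No

The schema 4 characterises exactly the transitive frames.
Transitive: no — 0 S 1 and 1 S 6, but not 0 S 6.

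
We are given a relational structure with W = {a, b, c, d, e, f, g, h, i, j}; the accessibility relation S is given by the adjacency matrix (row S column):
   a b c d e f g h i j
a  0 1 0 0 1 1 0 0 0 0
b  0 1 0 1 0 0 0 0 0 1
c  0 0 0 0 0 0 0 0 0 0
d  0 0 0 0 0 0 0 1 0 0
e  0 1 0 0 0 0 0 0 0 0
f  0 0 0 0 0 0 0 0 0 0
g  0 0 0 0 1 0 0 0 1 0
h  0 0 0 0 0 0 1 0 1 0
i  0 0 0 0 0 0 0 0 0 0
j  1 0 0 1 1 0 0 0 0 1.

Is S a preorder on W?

Reflexive: no — a is not related to itself.
Transitive: no — a S b and b S d, but not a S d.
So S is not a preorder.

No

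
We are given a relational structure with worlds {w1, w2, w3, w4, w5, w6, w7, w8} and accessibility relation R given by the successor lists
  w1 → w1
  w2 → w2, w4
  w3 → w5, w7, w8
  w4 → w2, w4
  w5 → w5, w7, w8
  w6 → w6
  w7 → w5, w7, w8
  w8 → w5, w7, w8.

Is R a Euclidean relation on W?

Yes

Euclidean: yes — any two successors of a common world are R-related.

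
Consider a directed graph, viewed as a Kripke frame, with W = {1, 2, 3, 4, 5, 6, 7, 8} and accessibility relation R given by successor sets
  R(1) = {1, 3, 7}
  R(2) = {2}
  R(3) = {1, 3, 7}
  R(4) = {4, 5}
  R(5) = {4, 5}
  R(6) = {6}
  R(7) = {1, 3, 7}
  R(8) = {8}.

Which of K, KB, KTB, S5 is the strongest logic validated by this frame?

Symmetric (axiom B): yes — every pair in R has its reverse in R.
Reflexive (axiom T): yes — every world is R-related to itself.
Euclidean (axiom 5): yes — any two successors of a common world are R-related.
So F validates K, KB, KTB, S5. The strongest is S5.

S5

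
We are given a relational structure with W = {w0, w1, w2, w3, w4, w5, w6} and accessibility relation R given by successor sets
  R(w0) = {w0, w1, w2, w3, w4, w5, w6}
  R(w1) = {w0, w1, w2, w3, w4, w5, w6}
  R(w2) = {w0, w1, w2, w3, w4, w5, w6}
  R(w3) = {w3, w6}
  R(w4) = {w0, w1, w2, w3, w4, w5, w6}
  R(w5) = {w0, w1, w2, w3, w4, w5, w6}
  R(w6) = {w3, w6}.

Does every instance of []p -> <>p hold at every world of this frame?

Yes

The schema D characterises exactly the serial frames.
Serial: yes — every world has a successor (e.g. w0 R w0).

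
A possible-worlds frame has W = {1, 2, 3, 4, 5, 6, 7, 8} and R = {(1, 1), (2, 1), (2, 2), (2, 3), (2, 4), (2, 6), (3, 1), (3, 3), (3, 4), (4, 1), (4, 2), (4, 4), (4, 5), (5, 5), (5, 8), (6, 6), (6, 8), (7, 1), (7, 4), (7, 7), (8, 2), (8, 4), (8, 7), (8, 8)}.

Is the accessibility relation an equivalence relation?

Reflexive: yes — every world is R-related to itself.
Symmetric: no — 2 R 1 but not 1 R 2.
Transitive: no — 2 R 4 and 4 R 5, but not 2 R 5.
So R is not an equivalence relation.

No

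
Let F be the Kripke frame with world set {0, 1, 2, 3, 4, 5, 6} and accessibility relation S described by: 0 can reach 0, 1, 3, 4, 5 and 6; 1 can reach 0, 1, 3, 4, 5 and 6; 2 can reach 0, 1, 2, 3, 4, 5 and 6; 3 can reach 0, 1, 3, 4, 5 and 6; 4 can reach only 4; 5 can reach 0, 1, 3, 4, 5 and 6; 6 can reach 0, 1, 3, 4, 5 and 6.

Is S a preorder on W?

Yes

Reflexive: yes — every world is S-related to itself.
Transitive: yes — every two-step S-path is closed by a direct edge.
So S is a preorder.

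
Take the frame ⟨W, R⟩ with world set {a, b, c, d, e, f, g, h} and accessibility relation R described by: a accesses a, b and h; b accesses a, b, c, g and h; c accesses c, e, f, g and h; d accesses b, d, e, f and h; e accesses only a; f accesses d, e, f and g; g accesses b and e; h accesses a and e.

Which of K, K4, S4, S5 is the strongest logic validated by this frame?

K

Transitive (axiom 4): no — a R b and b R c, but not a R c.
Reflexive (axiom T): no — e is not related to itself.
Euclidean (axiom 5): no — a R h and a R b, but not h R b.
So F validates K; K4 would additionally require R to be transitive. The strongest is K.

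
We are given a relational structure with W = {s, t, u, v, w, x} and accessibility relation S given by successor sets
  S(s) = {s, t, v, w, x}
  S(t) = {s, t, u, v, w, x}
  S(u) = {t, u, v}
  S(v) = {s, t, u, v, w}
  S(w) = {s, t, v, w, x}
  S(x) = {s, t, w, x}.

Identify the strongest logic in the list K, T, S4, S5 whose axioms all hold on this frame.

T

Reflexive (axiom T): yes — every world is S-related to itself.
Transitive (axiom 4): no — s S t and t S u, but not s S u.
Euclidean (axiom 5): no — s S v and s S x, but not v S x.
So F validates K, T; S4 would additionally require S to be transitive. The strongest is T.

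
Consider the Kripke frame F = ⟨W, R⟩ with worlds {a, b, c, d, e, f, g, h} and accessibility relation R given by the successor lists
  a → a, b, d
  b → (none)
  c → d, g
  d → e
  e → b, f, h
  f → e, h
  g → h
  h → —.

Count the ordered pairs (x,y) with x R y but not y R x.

Enumerating: (a,b), (a,d), (c,d), (c,g), (d,e), (e,b), (e,h), (f,h), (g,h).

9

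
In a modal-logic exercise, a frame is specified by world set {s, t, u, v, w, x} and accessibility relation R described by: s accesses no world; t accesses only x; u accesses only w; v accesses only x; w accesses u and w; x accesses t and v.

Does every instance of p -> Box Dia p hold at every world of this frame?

Yes

Axiom B corresponds to the accessibility relation being symmetric.
Symmetric: yes — every pair in R has its reverse in R.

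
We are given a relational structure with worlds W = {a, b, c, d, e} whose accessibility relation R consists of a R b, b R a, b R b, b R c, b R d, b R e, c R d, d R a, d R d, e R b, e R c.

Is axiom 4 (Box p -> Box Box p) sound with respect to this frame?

The schema 4 characterises exactly the transitive frames.
Transitive: no — a R b and b R c, but not a R c.

No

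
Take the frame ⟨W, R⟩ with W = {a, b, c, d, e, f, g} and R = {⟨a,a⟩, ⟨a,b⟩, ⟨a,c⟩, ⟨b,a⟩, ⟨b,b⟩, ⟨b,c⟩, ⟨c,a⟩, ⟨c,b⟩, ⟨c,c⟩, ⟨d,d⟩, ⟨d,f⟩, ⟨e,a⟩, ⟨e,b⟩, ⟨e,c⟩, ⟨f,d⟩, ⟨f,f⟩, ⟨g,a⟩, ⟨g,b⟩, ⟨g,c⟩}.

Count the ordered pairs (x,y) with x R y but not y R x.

Enumerating: (e,a), (e,b), (e,c), (g,a), (g,b), (g,c).

6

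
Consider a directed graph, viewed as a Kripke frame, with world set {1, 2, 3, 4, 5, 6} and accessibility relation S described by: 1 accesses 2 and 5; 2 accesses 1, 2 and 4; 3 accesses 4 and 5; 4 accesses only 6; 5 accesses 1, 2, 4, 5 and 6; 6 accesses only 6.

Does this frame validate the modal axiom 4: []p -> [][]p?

Axiom 4 corresponds to the accessibility relation being transitive.
Transitive: no — 1 S 2 and 2 S 4, but not 1 S 4.

No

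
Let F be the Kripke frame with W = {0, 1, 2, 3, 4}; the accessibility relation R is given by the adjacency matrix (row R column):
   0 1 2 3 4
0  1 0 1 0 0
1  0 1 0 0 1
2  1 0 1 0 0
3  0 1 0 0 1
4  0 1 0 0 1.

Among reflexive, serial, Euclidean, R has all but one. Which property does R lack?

reflexive

Reflexive: no — 3 is not related to itself.
Serial: yes — every world has a successor (e.g. 0 R 0).
Euclidean: yes — any two successors of a common world are R-related.
Only reflexive fails.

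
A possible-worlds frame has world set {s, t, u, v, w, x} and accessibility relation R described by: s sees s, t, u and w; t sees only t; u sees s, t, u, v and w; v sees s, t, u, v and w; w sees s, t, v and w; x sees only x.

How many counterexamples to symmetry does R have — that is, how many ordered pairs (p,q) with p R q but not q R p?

Enumerating: (s,t), (u,t), (u,w), (v,s), (v,t), (w,t).

6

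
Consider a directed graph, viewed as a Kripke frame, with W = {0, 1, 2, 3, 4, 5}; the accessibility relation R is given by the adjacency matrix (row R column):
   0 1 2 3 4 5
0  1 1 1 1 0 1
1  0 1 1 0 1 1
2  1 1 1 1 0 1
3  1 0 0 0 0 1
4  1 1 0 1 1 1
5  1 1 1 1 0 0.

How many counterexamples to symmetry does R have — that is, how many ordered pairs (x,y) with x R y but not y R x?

Enumerating: (0,1), (2,3), (4,0), (4,3), (4,5).

5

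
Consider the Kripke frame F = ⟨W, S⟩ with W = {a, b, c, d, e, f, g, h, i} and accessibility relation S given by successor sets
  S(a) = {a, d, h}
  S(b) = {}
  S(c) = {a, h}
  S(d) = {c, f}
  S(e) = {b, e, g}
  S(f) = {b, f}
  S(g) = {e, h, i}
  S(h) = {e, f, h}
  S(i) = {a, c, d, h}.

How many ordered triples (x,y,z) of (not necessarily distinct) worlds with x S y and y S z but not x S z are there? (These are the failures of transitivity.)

Enumerating: (a,d,c), (a,d,f), (a,h,e), (a,h,f), (c,a,d), (c,h,e), (c,h,f), (d,c,a), (d,c,h), (d,f,b), (e,g,h), (e,g,i), … and 12 more.
Total: 24.

24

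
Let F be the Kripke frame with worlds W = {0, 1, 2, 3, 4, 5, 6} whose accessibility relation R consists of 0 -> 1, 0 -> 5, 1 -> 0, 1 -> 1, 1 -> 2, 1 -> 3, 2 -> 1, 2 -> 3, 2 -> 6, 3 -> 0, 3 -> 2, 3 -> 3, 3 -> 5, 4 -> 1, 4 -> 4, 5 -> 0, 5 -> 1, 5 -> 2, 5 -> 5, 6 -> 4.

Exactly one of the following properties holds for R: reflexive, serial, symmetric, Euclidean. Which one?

serial

Reflexive: no — 0 is not related to itself.
Serial: yes — every world has a successor (e.g. 0 R 1).
Symmetric: no — 1 R 3 but not 3 R 1.
Euclidean: no — 0 R 1 and 0 R 5, but not 1 R 5.
Only serial holds.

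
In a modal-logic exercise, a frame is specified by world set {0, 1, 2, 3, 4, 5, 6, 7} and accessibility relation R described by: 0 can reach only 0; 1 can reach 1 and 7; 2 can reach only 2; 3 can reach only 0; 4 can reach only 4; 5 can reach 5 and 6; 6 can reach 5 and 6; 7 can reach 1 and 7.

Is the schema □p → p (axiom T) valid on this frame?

No

The schema T characterises exactly the reflexive frames.
Reflexive: no — 3 is not related to itself.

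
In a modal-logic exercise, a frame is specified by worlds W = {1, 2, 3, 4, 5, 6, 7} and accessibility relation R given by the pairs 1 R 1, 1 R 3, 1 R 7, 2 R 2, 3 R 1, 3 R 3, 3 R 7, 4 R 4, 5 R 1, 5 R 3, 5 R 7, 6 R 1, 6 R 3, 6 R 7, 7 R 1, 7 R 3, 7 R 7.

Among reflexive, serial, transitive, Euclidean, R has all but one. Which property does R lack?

Reflexive: no — 5 is not related to itself.
Serial: yes — every world has a successor (e.g. 1 R 1).
Transitive: yes — every two-step R-path is closed by a direct edge.
Euclidean: yes — any two successors of a common world are R-related.
Only reflexive fails.

reflexive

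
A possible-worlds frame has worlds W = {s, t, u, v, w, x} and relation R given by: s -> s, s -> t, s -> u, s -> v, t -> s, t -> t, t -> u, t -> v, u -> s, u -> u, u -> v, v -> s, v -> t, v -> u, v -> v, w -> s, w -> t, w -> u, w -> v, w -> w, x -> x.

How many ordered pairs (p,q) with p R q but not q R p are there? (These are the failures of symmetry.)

Enumerating: (t,u), (w,s), (w,t), (w,u), (w,v).

5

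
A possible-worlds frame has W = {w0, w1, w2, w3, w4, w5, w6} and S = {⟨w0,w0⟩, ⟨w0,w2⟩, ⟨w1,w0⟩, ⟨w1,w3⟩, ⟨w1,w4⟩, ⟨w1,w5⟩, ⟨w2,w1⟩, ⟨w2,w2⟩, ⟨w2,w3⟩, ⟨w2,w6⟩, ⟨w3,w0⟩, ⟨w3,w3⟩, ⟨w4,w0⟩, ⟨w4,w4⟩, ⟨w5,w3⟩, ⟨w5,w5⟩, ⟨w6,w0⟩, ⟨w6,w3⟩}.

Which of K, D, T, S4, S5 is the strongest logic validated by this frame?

Serial (axiom D): yes — every world has a successor (e.g. w0 S w0).
Reflexive (axiom T): no — w1 is not related to itself.
Transitive (axiom 4): no — w0 S w2 and w2 S w1, but not w0 S w1.
Euclidean (axiom 5): no — w1 S w0 and w1 S w3, but not w0 S w3.
So F validates K, D; T would additionally require S to be reflexive. The strongest is D.

D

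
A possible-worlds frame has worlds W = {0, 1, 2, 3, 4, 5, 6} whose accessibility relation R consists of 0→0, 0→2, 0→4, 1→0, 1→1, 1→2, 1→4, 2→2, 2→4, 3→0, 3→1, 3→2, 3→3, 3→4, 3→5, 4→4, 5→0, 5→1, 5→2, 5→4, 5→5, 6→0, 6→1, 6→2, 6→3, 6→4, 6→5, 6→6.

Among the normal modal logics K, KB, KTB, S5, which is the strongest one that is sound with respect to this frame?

Symmetric (axiom B): no — 0 R 2 but not 2 R 0.
Reflexive (axiom T): yes — every world is R-related to itself.
Euclidean (axiom 5): no — 0 R 4 and 0 R 2, but not 4 R 2.
So F validates K; KB would additionally require R to be symmetric. The strongest is K.

K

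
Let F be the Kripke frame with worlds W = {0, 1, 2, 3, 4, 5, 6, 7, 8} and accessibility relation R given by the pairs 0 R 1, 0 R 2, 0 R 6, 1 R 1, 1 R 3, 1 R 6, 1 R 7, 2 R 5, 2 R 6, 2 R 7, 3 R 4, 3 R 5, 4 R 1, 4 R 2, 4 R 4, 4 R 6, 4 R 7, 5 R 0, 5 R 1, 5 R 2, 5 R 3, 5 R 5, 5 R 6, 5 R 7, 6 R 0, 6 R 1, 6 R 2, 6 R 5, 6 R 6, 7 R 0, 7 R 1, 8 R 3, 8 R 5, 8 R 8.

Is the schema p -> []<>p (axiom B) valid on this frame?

By correspondence theory, B is valid on a frame iff R is symmetric.
Symmetric: no — 0 R 1 but not 1 R 0.

No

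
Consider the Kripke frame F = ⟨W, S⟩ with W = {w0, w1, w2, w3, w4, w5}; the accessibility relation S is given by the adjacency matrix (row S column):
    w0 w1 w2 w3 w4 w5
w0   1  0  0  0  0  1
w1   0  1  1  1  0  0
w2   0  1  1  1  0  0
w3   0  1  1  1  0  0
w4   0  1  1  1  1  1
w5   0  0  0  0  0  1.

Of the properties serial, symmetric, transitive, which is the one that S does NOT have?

Serial: yes — every world has a successor (e.g. w0 S w0).
Symmetric: no — w0 S w5 but not w5 S w0.
Transitive: yes — every two-step S-path is closed by a direct edge.
Only symmetric fails.

symmetric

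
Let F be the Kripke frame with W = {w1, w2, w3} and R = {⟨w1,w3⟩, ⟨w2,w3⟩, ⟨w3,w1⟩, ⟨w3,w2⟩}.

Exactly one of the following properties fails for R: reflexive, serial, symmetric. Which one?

reflexive

Reflexive: no — w1 is not related to itself.
Serial: yes — every world has a successor (e.g. w1 R w3).
Symmetric: yes — every pair in R has its reverse in R.
Only reflexive fails.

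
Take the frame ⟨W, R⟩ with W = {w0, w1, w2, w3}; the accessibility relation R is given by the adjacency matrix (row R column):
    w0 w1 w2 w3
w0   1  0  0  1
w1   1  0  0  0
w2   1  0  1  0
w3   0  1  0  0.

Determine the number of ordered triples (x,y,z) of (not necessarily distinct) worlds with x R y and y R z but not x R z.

4

Enumerating: (w0,w3,w1), (w1,w0,w3), (w2,w0,w3), (w3,w1,w0).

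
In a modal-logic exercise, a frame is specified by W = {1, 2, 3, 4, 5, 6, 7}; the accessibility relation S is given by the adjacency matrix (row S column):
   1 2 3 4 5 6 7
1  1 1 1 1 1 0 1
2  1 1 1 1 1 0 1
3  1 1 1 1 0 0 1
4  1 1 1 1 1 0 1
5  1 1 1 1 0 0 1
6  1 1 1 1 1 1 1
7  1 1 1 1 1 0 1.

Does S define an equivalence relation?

Reflexive: no — 5 is not related to itself.
Symmetric: no — 5 S 3 but not 3 S 5.
Transitive: no — 3 S 1 and 1 S 5, but not 3 S 5.
So S is not an equivalence relation.

No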